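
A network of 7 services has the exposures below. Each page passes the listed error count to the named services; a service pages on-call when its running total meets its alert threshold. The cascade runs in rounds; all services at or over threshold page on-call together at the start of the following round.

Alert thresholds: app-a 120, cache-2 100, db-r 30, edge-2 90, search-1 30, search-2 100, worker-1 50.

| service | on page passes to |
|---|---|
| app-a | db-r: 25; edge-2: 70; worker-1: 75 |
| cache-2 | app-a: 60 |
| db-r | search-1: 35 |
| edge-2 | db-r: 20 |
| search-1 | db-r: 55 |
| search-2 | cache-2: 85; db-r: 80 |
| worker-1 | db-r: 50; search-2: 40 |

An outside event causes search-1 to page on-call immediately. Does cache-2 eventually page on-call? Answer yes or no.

Round 1 — search-1 pages on-call (initial).
  db-r: +55 → 55 ≥ 30
Round 2 — db-r pages on-call.
No further pages.

no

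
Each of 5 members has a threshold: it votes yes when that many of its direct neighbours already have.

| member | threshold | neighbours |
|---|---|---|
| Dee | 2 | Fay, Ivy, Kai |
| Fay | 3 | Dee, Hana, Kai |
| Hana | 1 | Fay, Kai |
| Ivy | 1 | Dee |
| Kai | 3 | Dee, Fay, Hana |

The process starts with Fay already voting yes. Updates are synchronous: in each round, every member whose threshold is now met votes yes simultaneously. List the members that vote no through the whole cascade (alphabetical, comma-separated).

Round 1 — Fay votes yes (initial).
Round 2 — checking thresholds:
  Dee: 1 of 3 neighbours < 2, holds.
  Hana: 1 of 2 neighbours ≥ 1, votes yes.
  Kai: 1 of 3 neighbours < 3, holds.
Round 3 — no new yes votes; cascade stops.

Dee, Ivy, Kai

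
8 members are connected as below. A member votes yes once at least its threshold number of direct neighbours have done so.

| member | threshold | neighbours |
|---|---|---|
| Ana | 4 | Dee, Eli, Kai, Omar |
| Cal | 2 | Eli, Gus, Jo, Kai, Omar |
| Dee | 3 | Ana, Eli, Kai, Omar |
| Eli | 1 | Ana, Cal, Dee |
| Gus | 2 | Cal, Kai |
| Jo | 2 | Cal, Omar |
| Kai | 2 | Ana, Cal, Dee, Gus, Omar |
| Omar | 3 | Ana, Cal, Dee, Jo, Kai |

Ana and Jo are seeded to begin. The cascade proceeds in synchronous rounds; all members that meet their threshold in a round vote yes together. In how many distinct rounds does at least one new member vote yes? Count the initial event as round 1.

5

Round 1 — Ana, Jo vote yes (initial).
Round 2 — checking thresholds:
  Cal: 1 of 5 neighbours < 2, below threshold.
  Dee: 1 of 4 neighbours < 3, below threshold.
  Eli: 1 of 3 neighbours ≥ 1, votes yes.
  Kai: 1 of 5 neighbours < 2, below threshold.
  Omar: 2 of 5 neighbours < 3, below threshold.
Round 3 — checking thresholds:
  Cal: 2 of 5 neighbours ≥ 2, votes yes.
  Dee: 2 of 4 neighbours < 3, below threshold.
  Kai: 1 of 5 neighbours < 2, below threshold.
  Omar: 2 of 5 neighbours < 3, below threshold.
Round 4 — checking thresholds:
  Dee: 2 of 4 neighbours < 3, below threshold.
  Gus: 1 of 2 neighbours < 2, below threshold.
  Kai: 2 of 5 neighbours ≥ 2, votes yes.
  Omar: 3 of 5 neighbours ≥ 3, votes yes.
Round 5 — checking thresholds:
  Dee: 4 of 4 neighbours ≥ 3, votes yes.
  Gus: 2 of 2 neighbours ≥ 2, votes yes.
Round 6 — no new yes votes; cascade stops.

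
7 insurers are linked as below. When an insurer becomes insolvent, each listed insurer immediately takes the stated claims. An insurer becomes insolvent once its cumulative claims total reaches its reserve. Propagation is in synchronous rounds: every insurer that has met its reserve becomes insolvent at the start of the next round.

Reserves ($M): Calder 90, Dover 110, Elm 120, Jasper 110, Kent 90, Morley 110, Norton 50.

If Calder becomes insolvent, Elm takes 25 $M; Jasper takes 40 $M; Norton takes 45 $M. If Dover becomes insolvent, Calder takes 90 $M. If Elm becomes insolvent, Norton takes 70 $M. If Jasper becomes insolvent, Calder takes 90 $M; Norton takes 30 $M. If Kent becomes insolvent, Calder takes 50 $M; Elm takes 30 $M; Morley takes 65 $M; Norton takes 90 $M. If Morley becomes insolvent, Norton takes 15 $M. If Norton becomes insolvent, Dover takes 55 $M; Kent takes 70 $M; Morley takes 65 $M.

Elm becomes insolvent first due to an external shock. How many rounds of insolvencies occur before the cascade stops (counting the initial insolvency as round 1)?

Round 1 — Elm becomes insolvent (initial).
  Norton: +70 → 70 ≥ 50
Round 2 — Norton becomes insolvent.
  Dover: +55 → 55 < 110
  Kent: +70 → 70 < 90
  Morley: +65 → 65 < 110
No further insolvencies.

2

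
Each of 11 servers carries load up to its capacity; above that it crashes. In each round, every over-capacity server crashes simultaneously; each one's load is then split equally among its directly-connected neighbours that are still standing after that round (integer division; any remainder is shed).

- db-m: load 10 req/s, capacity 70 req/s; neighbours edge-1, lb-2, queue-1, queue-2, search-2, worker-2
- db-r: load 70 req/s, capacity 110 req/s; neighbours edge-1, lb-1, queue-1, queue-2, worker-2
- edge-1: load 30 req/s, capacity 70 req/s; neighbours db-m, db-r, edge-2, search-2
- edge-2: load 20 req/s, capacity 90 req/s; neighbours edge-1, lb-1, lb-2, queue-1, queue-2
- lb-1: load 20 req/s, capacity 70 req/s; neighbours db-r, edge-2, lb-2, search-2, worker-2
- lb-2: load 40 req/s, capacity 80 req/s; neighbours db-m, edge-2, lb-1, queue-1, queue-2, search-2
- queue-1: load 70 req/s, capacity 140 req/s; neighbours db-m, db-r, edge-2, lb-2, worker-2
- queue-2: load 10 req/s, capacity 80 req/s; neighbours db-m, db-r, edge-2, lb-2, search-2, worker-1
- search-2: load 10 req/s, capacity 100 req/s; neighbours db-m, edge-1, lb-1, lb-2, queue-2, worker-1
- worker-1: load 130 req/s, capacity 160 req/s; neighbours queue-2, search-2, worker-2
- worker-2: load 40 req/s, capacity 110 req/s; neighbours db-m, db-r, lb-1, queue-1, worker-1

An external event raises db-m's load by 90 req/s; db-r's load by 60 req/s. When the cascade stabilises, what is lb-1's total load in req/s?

Round 1 — db-m at 100 > 70; db-r at 130 > 110. db-m, db-r crash.
  db-m sheds 100 req/s to edge-1, lb-2, queue-1, queue-2, search-2, worker-2: 16 each (4 lost).
    edge-1: 30+16 = 46 ≤ 70
    lb-2: 40+16 = 56 ≤ 80
    queue-1: 70+16 = 86 ≤ 140
    queue-2: 10+16 = 26 ≤ 80
    search-2: 10+16 = 26 ≤ 100
    worker-2: 40+16 = 56 ≤ 110
  db-r sheds 130 req/s to edge-1, lb-1, queue-1, queue-2, worker-2: 26 each.
    edge-1: 46+26 = 72 > 70
    lb-1: 20+26 = 46 ≤ 70
    queue-1: 86+26 = 112 ≤ 140
    queue-2: 26+26 = 52 ≤ 80
    worker-2: 56+26 = 82 ≤ 110
Round 2 — edge-1 crashes.
  edge-1 sheds 72 req/s to edge-2, search-2: 36 each.
    edge-2: 20+36 = 56 ≤ 90
    search-2: 26+36 = 62 ≤ 100
No further crashes.

46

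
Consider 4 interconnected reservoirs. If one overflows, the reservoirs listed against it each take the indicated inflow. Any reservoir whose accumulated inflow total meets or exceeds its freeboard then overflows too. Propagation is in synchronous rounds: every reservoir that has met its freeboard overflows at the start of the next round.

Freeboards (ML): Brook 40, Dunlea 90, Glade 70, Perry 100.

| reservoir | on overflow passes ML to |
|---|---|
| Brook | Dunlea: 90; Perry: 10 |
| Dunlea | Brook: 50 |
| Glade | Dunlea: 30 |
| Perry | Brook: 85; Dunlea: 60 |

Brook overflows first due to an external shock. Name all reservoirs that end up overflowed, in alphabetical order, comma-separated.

Brook, Dunlea

Round 1 — Brook overflows (initial).
  Dunlea: +90 → 90 ≥ 90
  Perry: +10 → 10 < 100
Round 2 — Dunlea overflows.
No further overflows.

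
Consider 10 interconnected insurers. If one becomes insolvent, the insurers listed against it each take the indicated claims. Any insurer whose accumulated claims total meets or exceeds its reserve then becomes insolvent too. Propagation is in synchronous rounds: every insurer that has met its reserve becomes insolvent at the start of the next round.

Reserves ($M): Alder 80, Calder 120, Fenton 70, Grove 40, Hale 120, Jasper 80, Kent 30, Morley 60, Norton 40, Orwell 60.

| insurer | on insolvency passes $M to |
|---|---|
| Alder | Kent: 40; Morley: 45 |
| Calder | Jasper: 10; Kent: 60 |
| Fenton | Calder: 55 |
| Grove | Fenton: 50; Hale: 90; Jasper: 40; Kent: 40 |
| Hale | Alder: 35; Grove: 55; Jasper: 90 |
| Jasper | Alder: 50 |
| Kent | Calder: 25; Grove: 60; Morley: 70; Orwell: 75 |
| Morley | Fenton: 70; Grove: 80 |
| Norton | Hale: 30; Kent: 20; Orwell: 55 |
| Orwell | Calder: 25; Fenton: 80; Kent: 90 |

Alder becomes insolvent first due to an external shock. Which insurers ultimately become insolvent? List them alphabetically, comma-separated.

Round 1 — Alder becomes insolvent (initial).
  Kent: +40 → 40 ≥ 30
  Morley: +45 → 45 < 60
Round 2 — Kent becomes insolvent.
  Calder: +25 → 25 < 120
  Grove: +60 → 60 ≥ 40
  Morley: +70 → 115 ≥ 60
  Orwell: +75 → 75 ≥ 60
Round 3 — Grove, Morley, Orwell become insolvent.
  Calder: +25 → 50 < 120
  Fenton: +50+70+80 → 200 ≥ 70
  Hale: +90 → 90 < 120
  Jasper: +40 → 40 < 80
Round 4 — Fenton becomes insolvent.
  Calder: +55 → 105 < 120
No further insolvencies.

Alder, Fenton, Grove, Kent, Morley, Orwell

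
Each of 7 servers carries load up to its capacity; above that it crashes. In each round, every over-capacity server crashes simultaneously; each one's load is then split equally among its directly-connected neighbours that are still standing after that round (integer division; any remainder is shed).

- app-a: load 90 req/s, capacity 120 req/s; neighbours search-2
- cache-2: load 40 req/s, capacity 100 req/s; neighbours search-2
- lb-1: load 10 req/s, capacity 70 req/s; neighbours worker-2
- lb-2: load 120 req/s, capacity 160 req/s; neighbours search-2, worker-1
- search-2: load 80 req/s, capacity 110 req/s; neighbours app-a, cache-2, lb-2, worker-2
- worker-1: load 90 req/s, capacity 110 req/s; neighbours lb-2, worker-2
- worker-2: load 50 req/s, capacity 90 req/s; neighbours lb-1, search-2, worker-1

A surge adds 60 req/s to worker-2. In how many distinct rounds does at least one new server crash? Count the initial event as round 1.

3

Round 1 — worker-2 at 110 > 90. worker-2 crashes.
  worker-2 sheds 110 req/s to lb-1, search-2, worker-1: 36 each (2 lost).
    lb-1: 10+36 = 46 ≤ 70
    search-2: 80+36 = 116 > 110
    worker-1: 90+36 = 126 > 110
Round 2 — search-2, worker-1 crash.
  search-2 sheds 116 req/s to app-a, cache-2, lb-2: 38 each (2 lost).
    app-a: 90+38 = 128 > 120
    cache-2: 40+38 = 78 ≤ 100
    lb-2: 120+38 = 158 ≤ 160
  worker-1 sheds 126 req/s to lb-2: 126 each.
    lb-2: 158+126 = 284 > 160
Round 3 — app-a, lb-2 crash.
  app-a sheds 128 req/s: no online neighbours, lost.
  lb-2 sheds 284 req/s: no online neighbours, lost.
No further crashes.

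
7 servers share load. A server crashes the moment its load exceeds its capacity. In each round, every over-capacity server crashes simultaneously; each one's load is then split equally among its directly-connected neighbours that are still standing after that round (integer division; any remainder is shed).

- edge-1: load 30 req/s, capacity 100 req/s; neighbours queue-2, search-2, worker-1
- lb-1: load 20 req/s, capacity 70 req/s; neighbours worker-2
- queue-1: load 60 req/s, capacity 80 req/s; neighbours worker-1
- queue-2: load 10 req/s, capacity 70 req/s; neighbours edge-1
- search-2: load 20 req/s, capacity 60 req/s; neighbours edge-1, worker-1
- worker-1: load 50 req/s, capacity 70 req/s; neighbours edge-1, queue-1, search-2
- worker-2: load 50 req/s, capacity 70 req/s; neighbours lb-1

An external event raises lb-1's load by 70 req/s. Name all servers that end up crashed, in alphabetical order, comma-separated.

Round 1 — lb-1 at 90 > 70. lb-1 crashes.
  lb-1 sheds 90 req/s to worker-2: 90 each.
    worker-2: 50+90 = 140 > 70
Round 2 — worker-2 crashes.
  worker-2 sheds 140 req/s: no online neighbours, lost.
No further crashes.

lb-1, worker-2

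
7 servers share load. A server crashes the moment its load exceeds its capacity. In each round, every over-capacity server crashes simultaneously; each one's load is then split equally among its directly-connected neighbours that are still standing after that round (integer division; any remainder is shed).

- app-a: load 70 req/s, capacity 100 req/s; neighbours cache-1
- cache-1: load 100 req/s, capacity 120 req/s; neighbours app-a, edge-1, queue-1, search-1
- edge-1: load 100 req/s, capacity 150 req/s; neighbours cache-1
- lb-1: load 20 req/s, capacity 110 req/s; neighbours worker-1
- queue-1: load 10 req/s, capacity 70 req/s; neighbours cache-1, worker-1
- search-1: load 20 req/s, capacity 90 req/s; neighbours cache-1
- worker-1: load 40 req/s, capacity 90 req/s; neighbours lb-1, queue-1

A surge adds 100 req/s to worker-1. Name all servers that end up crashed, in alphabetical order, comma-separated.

Round 1 — worker-1 at 140 > 90. worker-1 crashes.
  worker-1 sheds 140 req/s to lb-1, queue-1: 70 each.
    lb-1: 20+70 = 90 ≤ 110
    queue-1: 10+70 = 80 > 70
Round 2 — queue-1 crashes.
  queue-1 sheds 80 req/s to cache-1: 80 each.
    cache-1: 100+80 = 180 > 120
Round 3 — cache-1 crashes.
  cache-1 sheds 180 req/s to app-a, edge-1, search-1: 60 each.
    app-a: 70+60 = 130 > 100
    edge-1: 100+60 = 160 > 150
    search-1: 20+60 = 80 ≤ 90
Round 4 — app-a, edge-1 crash.
  app-a sheds 130 req/s: no online neighbours, lost.
  edge-1 sheds 160 req/s: no online neighbours, lost.
No further crashes.

app-a, cache-1, edge-1, queue-1, worker-1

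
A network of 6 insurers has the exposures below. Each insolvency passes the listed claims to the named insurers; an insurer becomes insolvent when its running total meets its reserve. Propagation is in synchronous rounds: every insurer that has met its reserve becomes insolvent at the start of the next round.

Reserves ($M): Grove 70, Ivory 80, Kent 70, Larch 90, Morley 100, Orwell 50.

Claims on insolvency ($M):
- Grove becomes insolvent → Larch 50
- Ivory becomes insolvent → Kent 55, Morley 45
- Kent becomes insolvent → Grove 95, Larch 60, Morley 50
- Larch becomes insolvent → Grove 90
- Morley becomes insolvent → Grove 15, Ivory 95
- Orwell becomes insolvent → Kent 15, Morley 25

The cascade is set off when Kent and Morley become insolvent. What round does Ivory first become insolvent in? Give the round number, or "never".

2

Round 1 — Kent, Morley become insolvent (initial).
  Grove: +95+15 → 110 ≥ 70
  Ivory: +95 → 95 ≥ 80
  Larch: +60 → 60 < 90
Round 2 — Grove, Ivory become insolvent.
  Larch: +50 → 110 ≥ 90
Round 3 — Larch becomes insolvent.
No further insolvencies.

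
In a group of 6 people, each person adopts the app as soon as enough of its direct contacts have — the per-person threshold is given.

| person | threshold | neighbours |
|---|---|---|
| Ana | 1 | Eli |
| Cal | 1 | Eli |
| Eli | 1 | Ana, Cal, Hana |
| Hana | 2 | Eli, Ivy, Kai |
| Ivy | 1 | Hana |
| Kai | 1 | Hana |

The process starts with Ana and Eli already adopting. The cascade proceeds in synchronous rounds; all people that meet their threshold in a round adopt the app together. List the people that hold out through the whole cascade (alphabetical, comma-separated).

Hana, Ivy, Kai

Round 1 — Ana, Eli adopt the app (initial).
Round 2 — checking thresholds:
  Cal: 1 of 1 neighbours ≥ 1, adopts the app.
  Hana: 1 of 3 neighbours < 2, holds.
Round 3 — no new adoptions; cascade stops.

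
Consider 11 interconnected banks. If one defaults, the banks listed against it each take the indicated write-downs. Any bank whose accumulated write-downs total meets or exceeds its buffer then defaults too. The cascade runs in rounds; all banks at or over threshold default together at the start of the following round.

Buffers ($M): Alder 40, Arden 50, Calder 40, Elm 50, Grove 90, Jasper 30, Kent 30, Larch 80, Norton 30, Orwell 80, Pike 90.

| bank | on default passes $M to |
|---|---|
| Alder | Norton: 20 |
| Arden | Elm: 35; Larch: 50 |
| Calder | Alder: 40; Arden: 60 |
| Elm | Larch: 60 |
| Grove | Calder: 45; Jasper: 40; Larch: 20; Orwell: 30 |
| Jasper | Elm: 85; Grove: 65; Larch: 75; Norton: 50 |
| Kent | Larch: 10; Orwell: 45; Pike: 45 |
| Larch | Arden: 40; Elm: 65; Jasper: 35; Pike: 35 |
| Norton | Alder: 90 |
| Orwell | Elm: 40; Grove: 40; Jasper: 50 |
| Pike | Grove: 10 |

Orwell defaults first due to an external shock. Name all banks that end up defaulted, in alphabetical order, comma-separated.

Alder, Arden, Calder, Elm, Grove, Jasper, Larch, Norton, Orwell

Round 1 — Orwell defaults (initial).
  Elm: +40 → 40 < 50
  Grove: +40 → 40 < 90
  Jasper: +50 → 50 ≥ 30
Round 2 — Jasper defaults.
  Elm: +85 → 125 ≥ 50
  Grove: +65 → 105 ≥ 90
  Larch: +75 → 75 < 80
  Norton: +50 → 50 ≥ 30
Round 3 — Elm, Grove, Norton default.
  Alder: +90 → 90 ≥ 40
  Calder: +45 → 45 ≥ 40
  Larch: +60+20 → 155 ≥ 80
Round 4 — Alder, Calder, Larch default.
  Arden: +60+40 → 100 ≥ 50
  Pike: +35 → 35 < 90
Round 5 — Arden defaults.
No further defaults.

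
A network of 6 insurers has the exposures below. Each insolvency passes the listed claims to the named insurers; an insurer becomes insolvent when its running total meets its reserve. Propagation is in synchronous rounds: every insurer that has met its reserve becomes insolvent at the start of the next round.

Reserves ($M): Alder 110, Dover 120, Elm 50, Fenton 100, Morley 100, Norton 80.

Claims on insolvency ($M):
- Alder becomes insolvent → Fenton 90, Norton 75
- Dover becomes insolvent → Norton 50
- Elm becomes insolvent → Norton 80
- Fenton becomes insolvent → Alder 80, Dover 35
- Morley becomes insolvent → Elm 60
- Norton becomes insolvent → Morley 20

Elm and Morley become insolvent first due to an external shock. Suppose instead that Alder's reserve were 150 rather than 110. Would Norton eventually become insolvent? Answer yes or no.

With Alder's reserve at 150:
Round 1 — Elm, Morley become insolvent (initial).
  Norton: +80 → 80 ≥ 80
Round 2 — Norton becomes insolvent.
No further insolvencies.

yes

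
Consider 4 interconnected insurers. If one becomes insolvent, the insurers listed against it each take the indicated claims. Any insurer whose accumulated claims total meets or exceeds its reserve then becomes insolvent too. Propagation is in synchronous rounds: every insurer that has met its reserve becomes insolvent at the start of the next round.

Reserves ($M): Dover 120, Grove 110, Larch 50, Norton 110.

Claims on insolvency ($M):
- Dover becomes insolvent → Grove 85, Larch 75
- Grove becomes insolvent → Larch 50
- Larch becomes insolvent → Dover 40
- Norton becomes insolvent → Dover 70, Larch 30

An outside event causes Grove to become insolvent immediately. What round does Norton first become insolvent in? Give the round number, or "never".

never

Round 1 — Grove becomes insolvent (initial).
  Larch: +50 → 50 ≥ 50
Round 2 — Larch becomes insolvent.
  Dover: +40 → 40 < 120
No further insolvencies.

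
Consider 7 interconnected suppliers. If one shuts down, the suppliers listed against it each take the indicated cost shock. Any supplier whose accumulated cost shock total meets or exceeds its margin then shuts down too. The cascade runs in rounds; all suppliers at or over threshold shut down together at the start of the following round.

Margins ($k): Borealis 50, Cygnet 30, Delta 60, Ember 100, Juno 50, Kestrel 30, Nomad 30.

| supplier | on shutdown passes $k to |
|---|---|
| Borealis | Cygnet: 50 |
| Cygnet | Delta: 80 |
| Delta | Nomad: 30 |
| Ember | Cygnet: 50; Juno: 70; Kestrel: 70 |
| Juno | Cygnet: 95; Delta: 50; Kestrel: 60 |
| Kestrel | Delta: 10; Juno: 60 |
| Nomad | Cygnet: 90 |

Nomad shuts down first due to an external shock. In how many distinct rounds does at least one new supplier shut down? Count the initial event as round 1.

Round 1 — Nomad shuts down (initial).
  Cygnet: +90 → 90 ≥ 30
Round 2 — Cygnet shuts down.
  Delta: +80 → 80 ≥ 60
Round 3 — Delta shuts down.
No further shutdowns.

3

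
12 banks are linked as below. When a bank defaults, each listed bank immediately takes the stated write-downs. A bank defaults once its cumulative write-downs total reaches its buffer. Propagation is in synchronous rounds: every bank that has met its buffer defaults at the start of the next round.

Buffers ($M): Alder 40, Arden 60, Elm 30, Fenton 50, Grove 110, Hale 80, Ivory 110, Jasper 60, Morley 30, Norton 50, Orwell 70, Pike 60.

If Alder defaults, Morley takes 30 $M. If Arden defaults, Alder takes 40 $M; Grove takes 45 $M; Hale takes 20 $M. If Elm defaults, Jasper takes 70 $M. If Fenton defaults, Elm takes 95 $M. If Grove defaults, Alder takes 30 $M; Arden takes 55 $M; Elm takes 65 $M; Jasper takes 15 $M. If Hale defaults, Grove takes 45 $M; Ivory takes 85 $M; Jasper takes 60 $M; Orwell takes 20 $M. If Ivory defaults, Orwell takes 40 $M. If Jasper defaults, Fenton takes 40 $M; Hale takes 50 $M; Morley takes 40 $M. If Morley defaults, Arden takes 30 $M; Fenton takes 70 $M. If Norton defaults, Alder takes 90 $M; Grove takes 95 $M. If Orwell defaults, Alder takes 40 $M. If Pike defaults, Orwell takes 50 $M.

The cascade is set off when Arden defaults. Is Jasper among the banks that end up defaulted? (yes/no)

Round 1 — Arden defaults (initial).
  Alder: +40 → 40 ≥ 40
  Grove: +45 → 45 < 110
  Hale: +20 → 20 < 80
Round 2 — Alder defaults.
  Morley: +30 → 30 ≥ 30
Round 3 — Morley defaults.
  Fenton: +70 → 70 ≥ 50
Round 4 — Fenton defaults.
  Elm: +95 → 95 ≥ 30
Round 5 — Elm defaults.
  Jasper: +70 → 70 ≥ 60
Round 6 — Jasper defaults.
  Hale: +50 → 70 < 80
No further defaults.

yes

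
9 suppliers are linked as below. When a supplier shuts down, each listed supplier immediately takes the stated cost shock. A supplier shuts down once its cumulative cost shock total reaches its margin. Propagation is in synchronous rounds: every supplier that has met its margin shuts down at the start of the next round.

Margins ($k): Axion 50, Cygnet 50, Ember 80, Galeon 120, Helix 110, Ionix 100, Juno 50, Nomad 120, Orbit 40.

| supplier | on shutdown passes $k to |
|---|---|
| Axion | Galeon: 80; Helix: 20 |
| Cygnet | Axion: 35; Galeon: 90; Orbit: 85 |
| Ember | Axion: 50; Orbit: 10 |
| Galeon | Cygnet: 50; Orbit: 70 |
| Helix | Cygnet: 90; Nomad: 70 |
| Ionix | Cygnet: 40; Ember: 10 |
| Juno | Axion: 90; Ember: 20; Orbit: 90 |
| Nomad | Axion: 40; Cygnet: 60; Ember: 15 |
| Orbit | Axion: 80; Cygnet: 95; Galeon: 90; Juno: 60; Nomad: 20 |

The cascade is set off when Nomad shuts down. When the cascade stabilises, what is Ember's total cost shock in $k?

35

Round 1 — Nomad shuts down (initial).
  Axion: +40 → 40 < 50
  Cygnet: +60 → 60 ≥ 50
  Ember: +15 → 15 < 80
Round 2 — Cygnet shuts down.
  Axion: +35 → 75 ≥ 50
  Galeon: +90 → 90 < 120
  Orbit: +85 → 85 ≥ 40
Round 3 — Axion, Orbit shut down.
  Galeon: +80+90 → 260 ≥ 120
  Helix: +20 → 20 < 110
  Juno: +60 → 60 ≥ 50
Round 4 — Galeon, Juno shut down.
  Ember: +20 → 35 < 80
No further shutdowns.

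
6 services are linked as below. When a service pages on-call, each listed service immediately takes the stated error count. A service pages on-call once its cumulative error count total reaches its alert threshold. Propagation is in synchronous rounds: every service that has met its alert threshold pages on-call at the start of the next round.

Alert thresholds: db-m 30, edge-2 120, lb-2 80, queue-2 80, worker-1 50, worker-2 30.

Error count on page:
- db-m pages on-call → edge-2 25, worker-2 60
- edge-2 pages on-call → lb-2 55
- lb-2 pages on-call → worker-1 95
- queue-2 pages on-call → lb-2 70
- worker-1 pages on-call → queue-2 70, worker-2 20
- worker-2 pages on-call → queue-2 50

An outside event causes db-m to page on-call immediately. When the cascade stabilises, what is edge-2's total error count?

Round 1 — db-m pages on-call (initial).
  edge-2: +25 → 25 < 120
  worker-2: +60 → 60 ≥ 30
Round 2 — worker-2 pages on-call.
  queue-2: +50 → 50 < 80
No further pages.

25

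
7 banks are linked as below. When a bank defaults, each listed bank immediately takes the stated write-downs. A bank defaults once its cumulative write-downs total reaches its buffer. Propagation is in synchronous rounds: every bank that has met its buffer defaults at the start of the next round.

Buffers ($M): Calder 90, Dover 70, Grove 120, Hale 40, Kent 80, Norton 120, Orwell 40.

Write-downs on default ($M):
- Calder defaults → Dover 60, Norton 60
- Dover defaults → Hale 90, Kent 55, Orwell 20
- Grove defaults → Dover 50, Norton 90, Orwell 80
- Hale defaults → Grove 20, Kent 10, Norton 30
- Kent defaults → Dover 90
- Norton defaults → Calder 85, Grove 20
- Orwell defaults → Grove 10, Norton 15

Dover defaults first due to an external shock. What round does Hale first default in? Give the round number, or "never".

Round 1 — Dover defaults (initial).
  Hale: +90 → 90 ≥ 40
  Kent: +55 → 55 < 80
  Orwell: +20 → 20 < 40
Round 2 — Hale defaults.
  Grove: +20 → 20 < 120
  Kent: +10 → 65 < 80
  Norton: +30 → 30 < 120
No further defaults.

2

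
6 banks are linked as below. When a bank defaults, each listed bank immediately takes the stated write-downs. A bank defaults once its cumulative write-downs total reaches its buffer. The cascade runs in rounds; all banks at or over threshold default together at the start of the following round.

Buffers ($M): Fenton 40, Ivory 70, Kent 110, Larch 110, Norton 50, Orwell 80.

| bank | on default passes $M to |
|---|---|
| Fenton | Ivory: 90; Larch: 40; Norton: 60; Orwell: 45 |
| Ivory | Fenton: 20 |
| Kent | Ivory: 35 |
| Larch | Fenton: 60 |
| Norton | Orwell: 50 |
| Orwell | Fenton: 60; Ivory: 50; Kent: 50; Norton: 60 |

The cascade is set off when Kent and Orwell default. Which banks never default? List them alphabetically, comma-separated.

Round 1 — Kent, Orwell default (initial).
  Fenton: +60 → 60 ≥ 40
  Ivory: +35+50 → 85 ≥ 70
  Norton: +60 → 60 ≥ 50
Round 2 — Fenton, Ivory, Norton default.
  Larch: +40 → 40 < 110
No further defaults.

Larch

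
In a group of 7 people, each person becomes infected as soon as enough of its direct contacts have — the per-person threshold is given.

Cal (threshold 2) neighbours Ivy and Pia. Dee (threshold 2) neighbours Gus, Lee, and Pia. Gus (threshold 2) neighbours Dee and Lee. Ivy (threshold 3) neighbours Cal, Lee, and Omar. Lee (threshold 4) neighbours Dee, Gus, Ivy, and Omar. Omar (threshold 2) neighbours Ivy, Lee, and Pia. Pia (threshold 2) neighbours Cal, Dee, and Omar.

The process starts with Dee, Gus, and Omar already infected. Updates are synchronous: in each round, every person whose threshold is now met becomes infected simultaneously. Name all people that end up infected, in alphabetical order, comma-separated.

Dee, Gus, Omar, Pia

Round 1 — Dee, Gus, Omar become infected (initial).
Round 2 — checking thresholds:
  Ivy: 1 of 3 neighbours < 3, holds.
  Lee: 3 of 4 neighbours < 4, holds.
  Pia: 2 of 3 neighbours ≥ 2, becomes infected.
Round 3 — no new infections; cascade stops.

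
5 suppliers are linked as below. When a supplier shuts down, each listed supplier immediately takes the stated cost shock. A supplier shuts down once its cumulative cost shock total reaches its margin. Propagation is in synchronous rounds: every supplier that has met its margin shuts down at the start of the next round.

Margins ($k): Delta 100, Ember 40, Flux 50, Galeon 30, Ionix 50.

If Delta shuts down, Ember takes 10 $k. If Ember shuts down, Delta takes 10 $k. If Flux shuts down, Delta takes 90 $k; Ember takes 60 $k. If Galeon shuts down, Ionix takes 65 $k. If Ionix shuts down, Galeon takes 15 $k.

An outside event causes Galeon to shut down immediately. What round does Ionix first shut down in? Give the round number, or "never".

Round 1 — Galeon shuts down (initial).
  Ionix: +65 → 65 ≥ 50
Round 2 — Ionix shuts down.
No further shutdowns.

2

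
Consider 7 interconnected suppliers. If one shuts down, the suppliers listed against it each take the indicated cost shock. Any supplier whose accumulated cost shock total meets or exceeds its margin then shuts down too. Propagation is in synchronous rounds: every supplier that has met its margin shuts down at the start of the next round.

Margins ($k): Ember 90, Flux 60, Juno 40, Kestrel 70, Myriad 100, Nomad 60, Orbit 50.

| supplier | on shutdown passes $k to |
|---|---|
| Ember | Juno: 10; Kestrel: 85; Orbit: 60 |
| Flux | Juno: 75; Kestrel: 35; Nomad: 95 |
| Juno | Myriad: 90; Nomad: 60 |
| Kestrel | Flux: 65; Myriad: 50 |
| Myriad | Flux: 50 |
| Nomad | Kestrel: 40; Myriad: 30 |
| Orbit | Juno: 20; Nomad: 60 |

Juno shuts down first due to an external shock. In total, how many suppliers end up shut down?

3

Round 1 — Juno shuts down (initial).
  Myriad: +90 → 90 < 100
  Nomad: +60 → 60 ≥ 60
Round 2 — Nomad shuts down.
  Kestrel: +40 → 40 < 70
  Myriad: +30 → 120 ≥ 100
Round 3 — Myriad shuts down.
  Flux: +50 → 50 < 60
No further shutdowns.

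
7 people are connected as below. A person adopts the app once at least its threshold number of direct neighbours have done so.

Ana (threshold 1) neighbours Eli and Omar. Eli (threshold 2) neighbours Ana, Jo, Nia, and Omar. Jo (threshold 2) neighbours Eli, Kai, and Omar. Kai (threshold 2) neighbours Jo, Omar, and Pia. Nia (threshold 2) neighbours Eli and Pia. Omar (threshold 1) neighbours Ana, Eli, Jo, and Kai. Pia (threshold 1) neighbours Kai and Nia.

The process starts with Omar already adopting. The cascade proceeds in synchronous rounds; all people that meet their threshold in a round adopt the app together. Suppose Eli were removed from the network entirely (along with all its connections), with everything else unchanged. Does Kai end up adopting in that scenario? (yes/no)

no

With Eli removed:
Round 1 — Omar adopts the app (initial).
Round 2 — checking thresholds:
  Ana: 1 of 1 neighbours ≥ 1, adopts the app.
  Jo: 1 of 2 neighbours < 2, holds.
  Kai: 1 of 3 neighbours < 2, holds.
Round 3 — no new adoptions; cascade stops.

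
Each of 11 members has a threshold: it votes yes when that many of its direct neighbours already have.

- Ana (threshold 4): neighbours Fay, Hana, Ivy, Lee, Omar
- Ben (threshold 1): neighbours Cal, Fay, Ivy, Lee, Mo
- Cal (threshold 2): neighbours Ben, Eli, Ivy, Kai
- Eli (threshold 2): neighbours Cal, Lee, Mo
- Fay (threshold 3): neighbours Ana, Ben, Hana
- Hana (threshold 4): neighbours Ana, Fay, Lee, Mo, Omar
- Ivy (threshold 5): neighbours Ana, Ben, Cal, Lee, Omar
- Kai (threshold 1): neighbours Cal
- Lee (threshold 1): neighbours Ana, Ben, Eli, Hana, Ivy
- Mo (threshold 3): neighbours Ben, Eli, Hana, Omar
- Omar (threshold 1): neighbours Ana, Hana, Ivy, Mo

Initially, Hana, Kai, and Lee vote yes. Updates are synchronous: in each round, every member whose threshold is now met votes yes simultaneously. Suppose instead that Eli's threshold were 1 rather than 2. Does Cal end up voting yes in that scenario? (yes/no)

With Eli's threshold at 1:
Round 1 — Hana, Kai, Lee vote yes (initial).
Round 2 — checking thresholds:
  Ana: 2 of 5 neighbours < 4, below threshold.
  Ben: 1 of 5 neighbours ≥ 1, votes yes.
  Cal: 1 of 4 neighbours < 2, below threshold.
  Eli: 1 of 3 neighbours ≥ 1, votes yes.
  Fay: 1 of 3 neighbours < 3, below threshold.
  Ivy: 1 of 5 neighbours < 5, below threshold.
  Mo: 1 of 4 neighbours < 3, below threshold.
  Omar: 1 of 4 neighbours ≥ 1, votes yes.
Round 3 — checking thresholds:
  Ana: 3 of 5 neighbours < 4, below threshold.
  Cal: 3 of 4 neighbours ≥ 2, votes yes.
  Fay: 2 of 3 neighbours < 3, below threshold.
  Ivy: 3 of 5 neighbours < 5, below threshold.
  Mo: 4 of 4 neighbours ≥ 3, votes yes.
Round 4 — no new yes votes; cascade stops.

yes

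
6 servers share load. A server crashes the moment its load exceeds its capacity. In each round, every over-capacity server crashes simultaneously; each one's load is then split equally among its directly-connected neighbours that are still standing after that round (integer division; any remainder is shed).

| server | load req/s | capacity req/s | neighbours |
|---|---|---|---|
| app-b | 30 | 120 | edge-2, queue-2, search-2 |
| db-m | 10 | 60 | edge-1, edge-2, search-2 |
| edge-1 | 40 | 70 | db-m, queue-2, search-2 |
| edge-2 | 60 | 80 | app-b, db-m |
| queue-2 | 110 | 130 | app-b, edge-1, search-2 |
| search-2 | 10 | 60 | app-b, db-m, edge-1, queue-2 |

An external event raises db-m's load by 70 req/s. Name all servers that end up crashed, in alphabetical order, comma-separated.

db-m, edge-2

Round 1 — db-m at 80 > 60. db-m crashes.
  db-m sheds 80 req/s to edge-1, edge-2, search-2: 26 each (2 lost).
    edge-1: 40+26 = 66 ≤ 70
    edge-2: 60+26 = 86 > 80
    search-2: 10+26 = 36 ≤ 60
Round 2 — edge-2 crashes.
  edge-2 sheds 86 req/s to app-b: 86 each.
    app-b: 30+86 = 116 ≤ 120
No further crashes.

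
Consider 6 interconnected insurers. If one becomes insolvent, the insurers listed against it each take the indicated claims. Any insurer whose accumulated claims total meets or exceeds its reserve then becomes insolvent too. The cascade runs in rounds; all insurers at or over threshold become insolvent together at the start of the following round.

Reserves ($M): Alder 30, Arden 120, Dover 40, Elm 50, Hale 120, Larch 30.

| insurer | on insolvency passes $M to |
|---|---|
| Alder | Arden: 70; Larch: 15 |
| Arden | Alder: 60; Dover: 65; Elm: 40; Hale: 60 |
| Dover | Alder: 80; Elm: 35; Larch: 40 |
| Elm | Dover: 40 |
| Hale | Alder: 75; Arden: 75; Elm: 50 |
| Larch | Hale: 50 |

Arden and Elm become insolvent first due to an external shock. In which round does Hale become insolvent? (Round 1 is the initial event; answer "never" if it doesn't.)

Round 1 — Arden, Elm become insolvent (initial).
  Alder: +60 → 60 ≥ 30
  Dover: +65+40 → 105 ≥ 40
  Hale: +60 → 60 < 120
Round 2 — Alder, Dover become insolvent.
  Larch: +15+40 → 55 ≥ 30
Round 3 — Larch becomes insolvent.
  Hale: +50 → 110 < 120
No further insolvencies.

never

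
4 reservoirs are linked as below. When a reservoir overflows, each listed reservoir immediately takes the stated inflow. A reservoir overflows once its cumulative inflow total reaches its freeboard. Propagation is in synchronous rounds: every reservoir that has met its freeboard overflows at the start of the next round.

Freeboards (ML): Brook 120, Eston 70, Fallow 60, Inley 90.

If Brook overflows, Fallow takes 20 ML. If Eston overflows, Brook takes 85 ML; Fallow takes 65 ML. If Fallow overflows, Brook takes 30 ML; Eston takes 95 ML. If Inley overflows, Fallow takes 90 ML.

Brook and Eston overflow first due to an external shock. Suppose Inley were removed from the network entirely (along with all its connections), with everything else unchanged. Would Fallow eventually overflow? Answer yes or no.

yes

With Inley removed:
Round 1 — Brook, Eston overflow (initial).
  Fallow: +20+65 → 85 ≥ 60
Round 2 — Fallow overflows.
No further overflows.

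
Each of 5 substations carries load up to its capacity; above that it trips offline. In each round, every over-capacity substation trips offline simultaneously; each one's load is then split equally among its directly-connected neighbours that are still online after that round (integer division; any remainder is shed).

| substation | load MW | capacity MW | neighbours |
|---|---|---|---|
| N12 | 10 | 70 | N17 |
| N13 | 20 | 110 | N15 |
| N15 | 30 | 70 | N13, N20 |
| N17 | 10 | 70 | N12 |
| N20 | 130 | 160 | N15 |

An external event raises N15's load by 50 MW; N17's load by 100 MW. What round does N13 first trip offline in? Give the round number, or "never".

never

Round 1 — N15 at 80 > 70; N17 at 110 > 70. N15, N17 trip offline.
  N15 sheds 80 MW to N13, N20: 40 each.
    N13: 20+40 = 60 ≤ 110
    N20: 130+40 = 170 > 160
  N17 sheds 110 MW to N12: 110 each.
    N12: 10+110 = 120 > 70
Round 2 — N12, N20 trip offline.
  N12 sheds 120 MW: no online neighbours, lost.
  N20 sheds 170 MW: no online neighbours, lost.
No further trips.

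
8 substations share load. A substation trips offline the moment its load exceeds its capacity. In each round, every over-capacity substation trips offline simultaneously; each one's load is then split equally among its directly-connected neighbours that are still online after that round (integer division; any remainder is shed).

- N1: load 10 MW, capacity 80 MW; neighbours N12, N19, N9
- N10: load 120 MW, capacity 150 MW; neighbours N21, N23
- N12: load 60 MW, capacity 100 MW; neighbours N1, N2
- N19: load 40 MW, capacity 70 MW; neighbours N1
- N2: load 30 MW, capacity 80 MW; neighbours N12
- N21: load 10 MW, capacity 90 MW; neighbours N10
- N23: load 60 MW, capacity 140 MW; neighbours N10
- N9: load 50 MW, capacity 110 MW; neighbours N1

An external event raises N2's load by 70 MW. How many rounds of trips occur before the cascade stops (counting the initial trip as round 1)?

4

Round 1 — N2 at 100 > 80. N2 trips offline.
  N2 sheds 100 MW to N12: 100 each.
    N12: 60+100 = 160 > 100
Round 2 — N12 trips offline.
  N12 sheds 160 MW to N1: 160 each.
    N1: 10+160 = 170 > 80
Round 3 — N1 trips offline.
  N1 sheds 170 MW to N19, N9: 85 each.
    N19: 40+85 = 125 > 70
    N9: 50+85 = 135 > 110
Round 4 — N19, N9 trip offline.
  N19 sheds 125 MW: no online neighbours, lost.
  N9 sheds 135 MW: no online neighbours, lost.
No further trips.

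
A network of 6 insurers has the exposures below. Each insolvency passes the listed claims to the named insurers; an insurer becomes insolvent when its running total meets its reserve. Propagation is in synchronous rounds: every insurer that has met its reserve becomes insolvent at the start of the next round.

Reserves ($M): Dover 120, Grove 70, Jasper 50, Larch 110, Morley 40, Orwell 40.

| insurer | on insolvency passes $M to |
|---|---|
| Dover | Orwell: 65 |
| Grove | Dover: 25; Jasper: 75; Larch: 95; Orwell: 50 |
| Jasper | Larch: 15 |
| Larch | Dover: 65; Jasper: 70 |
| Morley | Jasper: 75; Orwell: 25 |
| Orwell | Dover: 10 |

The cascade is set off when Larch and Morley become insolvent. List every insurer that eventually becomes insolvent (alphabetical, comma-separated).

Jasper, Larch, Morley

Round 1 — Larch, Morley become insolvent (initial).
  Dover: +65 → 65 < 120
  Jasper: +70+75 → 145 ≥ 50
  Orwell: +25 → 25 < 40
Round 2 — Jasper becomes insolvent.
No further insolvencies.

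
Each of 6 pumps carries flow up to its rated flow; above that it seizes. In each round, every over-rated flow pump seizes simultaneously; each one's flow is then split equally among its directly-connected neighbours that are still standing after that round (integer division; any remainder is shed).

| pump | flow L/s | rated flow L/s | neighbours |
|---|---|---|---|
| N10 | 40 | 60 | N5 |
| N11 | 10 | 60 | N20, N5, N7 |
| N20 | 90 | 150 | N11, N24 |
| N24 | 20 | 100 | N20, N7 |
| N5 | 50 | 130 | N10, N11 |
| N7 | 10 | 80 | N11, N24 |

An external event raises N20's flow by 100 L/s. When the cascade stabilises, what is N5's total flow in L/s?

Round 1 — N20 at 190 > 150. N20 seizes.
  N20 sheds 190 L/s to N11, N24: 95 each.
    N11: 10+95 = 105 > 60
    N24: 20+95 = 115 > 100
Round 2 — N11, N24 seize.
  N11 sheds 105 L/s to N5, N7: 52 each (1 lost).
    N5: 50+52 = 102 ≤ 130
    N7: 10+52 = 62 ≤ 80
  N24 sheds 115 L/s to N7: 115 each.
    N7: 62+115 = 177 > 80
Round 3 — N7 seizes.
  N7 sheds 177 L/s: no online neighbours, lost.
No further seizures.

102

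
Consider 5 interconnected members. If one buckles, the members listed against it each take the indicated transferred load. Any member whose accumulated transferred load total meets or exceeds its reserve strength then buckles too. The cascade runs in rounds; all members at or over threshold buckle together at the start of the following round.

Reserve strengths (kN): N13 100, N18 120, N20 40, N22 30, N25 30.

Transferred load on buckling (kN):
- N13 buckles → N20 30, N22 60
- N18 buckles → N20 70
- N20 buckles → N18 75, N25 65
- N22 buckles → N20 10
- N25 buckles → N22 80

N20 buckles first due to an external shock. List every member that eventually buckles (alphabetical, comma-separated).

N20, N22, N25

Round 1 — N20 buckles (initial).
  N18: +75 → 75 < 120
  N25: +65 → 65 ≥ 30
Round 2 — N25 buckles.
  N22: +80 → 80 ≥ 30
Round 3 — N22 buckles.
No further bucklings.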